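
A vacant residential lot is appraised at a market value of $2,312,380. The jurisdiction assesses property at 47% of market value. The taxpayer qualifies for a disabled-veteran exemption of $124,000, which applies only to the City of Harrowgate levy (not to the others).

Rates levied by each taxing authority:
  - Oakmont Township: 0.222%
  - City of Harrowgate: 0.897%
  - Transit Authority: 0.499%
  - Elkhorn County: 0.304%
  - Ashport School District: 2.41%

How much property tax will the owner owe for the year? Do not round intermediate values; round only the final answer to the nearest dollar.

Assessed value = $2,312,380 × 0.47 = $1,086,818.6
Oakmont Township: $1,086,818.6 × 0.00222 = $2,412.737292
City of Harrowgate: ($1,086,818.6 − $124,000) × 0.00897 = $962,818.6 × 0.00897 = $8,636.482842
Transit Authority: $1,086,818.6 × 0.00499 = $5,423.224814
Elkhorn County: $1,086,818.6 × 0.00304 = $3,303.928544
Ashport School District: $1,086,818.6 × 0.0241 = $26,192.32826
Total = $45,968.701752

$45,969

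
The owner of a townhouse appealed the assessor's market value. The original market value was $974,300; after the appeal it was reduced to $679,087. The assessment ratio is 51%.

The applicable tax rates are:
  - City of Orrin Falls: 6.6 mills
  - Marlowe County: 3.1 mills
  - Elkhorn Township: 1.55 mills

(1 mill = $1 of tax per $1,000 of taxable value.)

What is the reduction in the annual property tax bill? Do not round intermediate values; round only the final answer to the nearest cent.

Old assessed value = $974,300 × 0.51 = $496,893
New assessed value = $679,087 × 0.51 = $346,334.37
Combined rate = 0.0066 + 0.0031 + 0.00155 = 0.01125
Old tax = $496,893 × 0.01125 = $5,590.04625
New tax = $346,334.37 × 0.01125 = $3,896.2616625
Reduction = $5,590.04625 − $3,896.2616625 = $1,693.7845875

$1,693.78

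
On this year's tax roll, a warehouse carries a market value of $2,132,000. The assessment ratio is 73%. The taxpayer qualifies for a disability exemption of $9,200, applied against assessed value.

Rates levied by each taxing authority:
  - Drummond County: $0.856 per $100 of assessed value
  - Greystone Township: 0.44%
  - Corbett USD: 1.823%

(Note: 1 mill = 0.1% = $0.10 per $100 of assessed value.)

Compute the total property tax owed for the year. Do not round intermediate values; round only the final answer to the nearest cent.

$48,255.92

Assessed value = $2,132,000 × 0.73 = $1,556,360
Taxable value = $1,556,360 − $9,200 = $1,547,160
Drummond County: $1,547,160 × 0.00856 = $13,243.6896
Greystone Township: $1,547,160 × 0.0044 = $6,807.504
Corbett USD: $1,547,160 × 0.01823 = $28,204.7268
Total = $48,255.9204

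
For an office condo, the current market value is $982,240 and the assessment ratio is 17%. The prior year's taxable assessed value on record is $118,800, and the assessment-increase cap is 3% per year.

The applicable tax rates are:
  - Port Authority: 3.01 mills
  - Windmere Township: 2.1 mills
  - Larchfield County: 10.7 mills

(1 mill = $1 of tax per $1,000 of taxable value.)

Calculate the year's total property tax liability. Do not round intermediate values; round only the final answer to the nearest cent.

Uncapped assessed value = $982,240 × 0.17 = $166,980.8
Cap limit = $118,800 × 1.03 = $122,364
Taxable assessed value = min($166,980.8, $122,364) = $122,364 (cap binds)
Port Authority: $122,364 × 0.00301 = $368.31564
Windmere Township: $122,364 × 0.0021 = $256.9644
Larchfield County: $122,364 × 0.0107 = $1,309.2948
Total = $1,934.57484

$1,934.57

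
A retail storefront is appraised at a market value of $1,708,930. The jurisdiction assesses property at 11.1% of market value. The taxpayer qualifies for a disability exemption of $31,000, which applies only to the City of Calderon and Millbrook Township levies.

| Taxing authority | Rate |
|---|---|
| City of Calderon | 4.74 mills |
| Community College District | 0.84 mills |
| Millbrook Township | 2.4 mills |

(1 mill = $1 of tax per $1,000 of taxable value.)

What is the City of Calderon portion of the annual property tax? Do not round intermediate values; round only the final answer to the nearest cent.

Assessed value = $1,708,930 × 0.111 = $189,691.23
City of Calderon taxable value = $189,691.23 − $31,000 = $158,691.23
City of Calderon levy = $158,691.23 × 0.00474 = $752.1964302

$752.20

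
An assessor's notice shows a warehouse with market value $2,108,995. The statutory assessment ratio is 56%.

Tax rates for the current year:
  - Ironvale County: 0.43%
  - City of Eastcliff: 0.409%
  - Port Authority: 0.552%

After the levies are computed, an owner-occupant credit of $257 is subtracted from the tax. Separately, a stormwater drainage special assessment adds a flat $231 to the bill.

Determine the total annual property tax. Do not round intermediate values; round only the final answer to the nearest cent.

Assessed value = $2,108,995 × 0.56 = $1,181,037.2
Ironvale County: $1,181,037.2 × 0.0043 = $5,078.45996
City of Eastcliff: $1,181,037.2 × 0.00409 = $4,830.442148
Port Authority: $1,181,037.2 × 0.00552 = $6,519.325344
Levies subtotal = $16,428.227452
After credit = $16,428.227452 − $257 = $16,171.227452
Total = $16,171.227452 + $231 = $16,402.227452

$16,402.23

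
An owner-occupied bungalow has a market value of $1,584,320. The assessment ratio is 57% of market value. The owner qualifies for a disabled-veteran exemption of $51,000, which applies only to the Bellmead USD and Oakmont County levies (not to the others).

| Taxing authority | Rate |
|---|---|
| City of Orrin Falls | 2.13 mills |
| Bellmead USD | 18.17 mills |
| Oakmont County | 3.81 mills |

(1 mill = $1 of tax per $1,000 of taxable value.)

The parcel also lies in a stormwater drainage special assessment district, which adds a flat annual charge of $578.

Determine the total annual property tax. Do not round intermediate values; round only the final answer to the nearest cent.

Assessed value = $1,584,320 × 0.57 = $903,062.4
City of Orrin Falls: $903,062.4 × 0.00213 = $1,923.522912
Bellmead USD: ($903,062.4 − $51,000) × 0.01817 = $852,062.4 × 0.01817 = $15,481.973808
Oakmont County: ($903,062.4 − $51,000) × 0.00381 = $852,062.4 × 0.00381 = $3,246.357744
Levies subtotal = $20,651.854464
Total = $20,651.854464 + $578 = $21,229.854464

$21,229.85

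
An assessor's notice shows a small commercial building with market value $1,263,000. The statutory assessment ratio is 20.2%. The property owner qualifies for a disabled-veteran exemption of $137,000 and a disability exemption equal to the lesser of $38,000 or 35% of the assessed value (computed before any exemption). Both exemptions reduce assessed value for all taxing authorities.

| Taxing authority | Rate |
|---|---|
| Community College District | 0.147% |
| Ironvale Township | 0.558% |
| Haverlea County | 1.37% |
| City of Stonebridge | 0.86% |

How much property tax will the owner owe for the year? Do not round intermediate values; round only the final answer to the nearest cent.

$2,351.70

Assessed value = $1,263,000 × 0.202 = $255,126
Disability exemption = min($38,000, 35% × $255,126) = min($38,000, $89,294.1) = $38,000 (dollar cap binds)
Taxable value = $255,126 − $137,000 − $38,000 = $80,126
Community College District: $80,126 × 0.00147 = $117.78522
Ironvale Township: $80,126 × 0.00558 = $447.10308
Haverlea County: $80,126 × 0.0137 = $1,097.7262
City of Stonebridge: $80,126 × 0.0086 = $689.0836
Total = $2,351.6981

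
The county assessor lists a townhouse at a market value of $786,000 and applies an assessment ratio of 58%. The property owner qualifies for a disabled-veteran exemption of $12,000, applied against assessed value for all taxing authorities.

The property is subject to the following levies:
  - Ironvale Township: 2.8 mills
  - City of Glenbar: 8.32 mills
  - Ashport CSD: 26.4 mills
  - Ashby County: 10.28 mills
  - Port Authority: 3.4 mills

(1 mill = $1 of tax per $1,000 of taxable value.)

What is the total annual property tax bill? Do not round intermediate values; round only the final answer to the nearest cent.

$22,726.66

Assessed value = $786,000 × 0.58 = $455,880
Taxable value = $455,880 − $12,000 = $443,880
Ironvale Township: $443,880 × 0.0028 = $1,242.864
City of Glenbar: $443,880 × 0.00832 = $3,693.0816
Ashport CSD: $443,880 × 0.0264 = $11,718.432
Ashby County: $443,880 × 0.01028 = $4,563.0864
Port Authority: $443,880 × 0.0034 = $1,509.192
Total = $1,242.864 + $3,693.0816 + $11,718.432 + $4,563.0864 + $1,509.192 = $22,726.656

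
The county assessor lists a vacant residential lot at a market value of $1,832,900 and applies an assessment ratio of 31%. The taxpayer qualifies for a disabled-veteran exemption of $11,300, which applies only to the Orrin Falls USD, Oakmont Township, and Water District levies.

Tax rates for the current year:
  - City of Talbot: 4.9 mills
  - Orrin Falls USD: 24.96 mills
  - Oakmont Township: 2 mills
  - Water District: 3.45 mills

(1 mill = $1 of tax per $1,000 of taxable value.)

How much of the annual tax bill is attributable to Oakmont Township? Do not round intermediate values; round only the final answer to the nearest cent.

$1,113.80

Assessed value = $1,832,900 × 0.31 = $568,199
Oakmont Township taxable value = $568,199 − $11,300 = $556,899
Oakmont Township levy = $556,899 × 0.002 = $1,113.798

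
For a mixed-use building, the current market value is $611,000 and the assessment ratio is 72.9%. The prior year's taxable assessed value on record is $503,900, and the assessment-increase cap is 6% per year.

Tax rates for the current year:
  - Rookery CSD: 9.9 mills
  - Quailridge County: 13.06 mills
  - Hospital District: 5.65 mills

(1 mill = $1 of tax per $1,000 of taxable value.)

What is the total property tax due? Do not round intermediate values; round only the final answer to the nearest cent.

$12,743.44

Uncapped assessed value = $611,000 × 0.729 = $445,419
Cap limit = $503,900 × 1.06 = $534,134
Taxable assessed value = min($445,419, $534,134) = $445,419 (cap does not bind)
Rookery CSD: $445,419 × 0.0099 = $4,409.6481
Quailridge County: $445,419 × 0.01306 = $5,817.17214
Hospital District: $445,419 × 0.00565 = $2,516.61735
Total = $12,743.43759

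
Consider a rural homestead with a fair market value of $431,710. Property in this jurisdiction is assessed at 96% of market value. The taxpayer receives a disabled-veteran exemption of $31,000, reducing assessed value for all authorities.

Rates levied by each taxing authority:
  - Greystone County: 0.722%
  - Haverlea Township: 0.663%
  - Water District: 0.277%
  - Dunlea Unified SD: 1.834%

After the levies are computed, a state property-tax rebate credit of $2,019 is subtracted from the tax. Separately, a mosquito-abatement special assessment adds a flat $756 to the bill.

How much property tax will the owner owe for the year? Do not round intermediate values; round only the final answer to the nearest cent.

Assessed value = $431,710 × 0.96 = $414,441.6
Taxable value = $414,441.6 − $31,000 = $383,441.6
Greystone County: $383,441.6 × 0.00722 = $2,768.448352
Haverlea Township: $383,441.6 × 0.00663 = $2,542.217808
Water District: $383,441.6 × 0.00277 = $1,062.133232
Dunlea Unified SD: $383,441.6 × 0.01834 = $7,032.318944
Levies subtotal = $13,405.118336
After credit = $13,405.118336 − $2,019 = $11,386.118336
Total = $11,386.118336 + $756 = $12,142.118336

$12,142.12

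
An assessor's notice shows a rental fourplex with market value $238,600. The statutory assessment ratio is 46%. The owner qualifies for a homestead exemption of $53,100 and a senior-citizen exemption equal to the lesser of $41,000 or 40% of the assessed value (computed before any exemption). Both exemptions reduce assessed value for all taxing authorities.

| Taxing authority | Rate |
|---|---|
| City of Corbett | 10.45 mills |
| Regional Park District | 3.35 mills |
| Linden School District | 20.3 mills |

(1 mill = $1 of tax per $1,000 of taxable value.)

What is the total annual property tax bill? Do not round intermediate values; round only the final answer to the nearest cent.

$533.87

Assessed value = $238,600 × 0.46 = $109,756
Senior-citizen exemption = min($41,000, 40% × $109,756) = min($41,000, $43,902.4) = $41,000 (dollar cap binds)
Taxable value = $109,756 − $53,100 − $41,000 = $15,656
City of Corbett: $15,656 × 0.01045 = $163.6052
Regional Park District: $15,656 × 0.00335 = $52.4476
Linden School District: $15,656 × 0.0203 = $317.8168
Total = $533.8696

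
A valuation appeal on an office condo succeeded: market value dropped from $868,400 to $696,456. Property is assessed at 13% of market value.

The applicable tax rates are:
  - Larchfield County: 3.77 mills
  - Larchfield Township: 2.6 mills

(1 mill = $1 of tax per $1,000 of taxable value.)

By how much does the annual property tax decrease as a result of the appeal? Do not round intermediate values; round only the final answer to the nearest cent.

$142.39

Old assessed value = $868,400 × 0.13 = $112,892
New assessed value = $696,456 × 0.13 = $90,539.28
Combined rate = 0.00377 + 0.0026 = 0.00637
Old tax = $112,892 × 0.00637 = $719.12204
New tax = $90,539.28 × 0.00637 = $576.7352136
Reduction = $719.12204 − $576.7352136 = $142.3868264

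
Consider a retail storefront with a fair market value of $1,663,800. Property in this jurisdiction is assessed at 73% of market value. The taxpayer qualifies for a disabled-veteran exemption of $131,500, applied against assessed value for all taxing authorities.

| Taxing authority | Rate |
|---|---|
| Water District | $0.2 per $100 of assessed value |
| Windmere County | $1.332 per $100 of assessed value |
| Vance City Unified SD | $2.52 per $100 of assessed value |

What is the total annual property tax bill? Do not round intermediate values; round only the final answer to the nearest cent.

$43,886.16

Assessed value = $1,663,800 × 0.73 = $1,214,574
Taxable value = $1,214,574 − $131,500 = $1,083,074
Water District: $1,083,074 × 0.002 = $2,166.148
Windmere County: $1,083,074 × 0.01332 = $14,426.54568
Vance City Unified SD: $1,083,074 × 0.0252 = $27,293.4648
Total = $2,166.148 + $14,426.54568 + $27,293.4648 = $43,886.15848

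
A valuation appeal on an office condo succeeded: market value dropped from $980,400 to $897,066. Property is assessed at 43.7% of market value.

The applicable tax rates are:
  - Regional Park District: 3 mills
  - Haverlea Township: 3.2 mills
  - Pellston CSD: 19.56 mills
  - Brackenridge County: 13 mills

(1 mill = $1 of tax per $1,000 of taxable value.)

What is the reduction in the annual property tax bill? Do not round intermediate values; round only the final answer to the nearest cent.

$1,411.52

Old assessed value = $980,400 × 0.437 = $428,434.8
New assessed value = $897,066 × 0.437 = $392,017.842
Combined rate = 0.003 + 0.0032 + 0.01956 + 0.013 = 0.03876
Old tax = $428,434.8 × 0.03876 = $16,606.132848
New tax = $392,017.842 × 0.03876 = $15,194.61155592
Reduction = $16,606.132848 − $15,194.61155592 = $1,411.52129208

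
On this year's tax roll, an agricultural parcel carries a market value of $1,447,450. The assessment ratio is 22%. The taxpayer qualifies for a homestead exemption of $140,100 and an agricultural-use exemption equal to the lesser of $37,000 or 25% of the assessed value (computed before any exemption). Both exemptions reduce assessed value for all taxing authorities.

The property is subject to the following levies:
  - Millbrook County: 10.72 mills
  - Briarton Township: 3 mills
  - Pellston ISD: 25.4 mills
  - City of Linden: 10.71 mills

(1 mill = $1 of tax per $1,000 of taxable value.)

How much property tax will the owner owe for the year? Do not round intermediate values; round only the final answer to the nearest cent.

Assessed value = $1,447,450 × 0.22 = $318,439
Agricultural-use exemption = min($37,000, 25% × $318,439) = min($37,000, $79,609.75) = $37,000 (dollar cap binds)
Taxable value = $318,439 − $140,100 − $37,000 = $141,339
Millbrook County: $141,339 × 0.01072 = $1,515.15408
Briarton Township: $141,339 × 0.003 = $424.017
Pellston ISD: $141,339 × 0.0254 = $3,590.0106
City of Linden: $141,339 × 0.01071 = $1,513.74069
Total = $7,042.92237

$7,042.92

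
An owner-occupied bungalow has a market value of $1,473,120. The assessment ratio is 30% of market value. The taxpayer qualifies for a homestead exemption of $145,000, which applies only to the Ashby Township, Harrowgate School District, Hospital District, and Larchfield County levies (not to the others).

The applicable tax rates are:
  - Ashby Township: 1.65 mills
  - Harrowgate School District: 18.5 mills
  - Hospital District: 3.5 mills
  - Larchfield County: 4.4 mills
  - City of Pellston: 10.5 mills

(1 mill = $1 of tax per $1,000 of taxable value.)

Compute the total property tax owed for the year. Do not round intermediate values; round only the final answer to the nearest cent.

Assessed value = $1,473,120 × 0.3 = $441,936
Ashby Township: ($441,936 − $145,000) × 0.00165 = $296,936 × 0.00165 = $489.9444
Harrowgate School District: ($441,936 − $145,000) × 0.0185 = $296,936 × 0.0185 = $5,493.316
Hospital District: ($441,936 − $145,000) × 0.0035 = $296,936 × 0.0035 = $1,039.276
Larchfield County: ($441,936 − $145,000) × 0.0044 = $296,936 × 0.0044 = $1,306.5184
City of Pellston: $441,936 × 0.0105 = $4,640.328
Total = $12,969.3828

$12,969.38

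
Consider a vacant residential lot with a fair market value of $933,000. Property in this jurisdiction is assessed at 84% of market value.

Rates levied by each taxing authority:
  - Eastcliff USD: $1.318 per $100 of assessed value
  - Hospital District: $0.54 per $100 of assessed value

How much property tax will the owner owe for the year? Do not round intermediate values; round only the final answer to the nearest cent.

Assessed value = $933,000 × 0.84 = $783,720
Eastcliff USD: $783,720 × 0.01318 = $10,329.4296
Hospital District: $783,720 × 0.0054 = $4,232.088
Total = $10,329.4296 + $4,232.088 = $14,561.5176

$14,561.52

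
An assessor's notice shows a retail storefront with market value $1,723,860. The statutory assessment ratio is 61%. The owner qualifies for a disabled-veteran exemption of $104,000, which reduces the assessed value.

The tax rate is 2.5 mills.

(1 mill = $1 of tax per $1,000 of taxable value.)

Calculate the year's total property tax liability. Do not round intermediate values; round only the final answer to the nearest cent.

$2,368.89

Assessed value = $1,723,860 × 0.61 = $1,051,554.6
Taxable value = $1,051,554.6 − $104,000 = $947,554.6
Tax = $947,554.6 × 0.0025 = $2,368.8865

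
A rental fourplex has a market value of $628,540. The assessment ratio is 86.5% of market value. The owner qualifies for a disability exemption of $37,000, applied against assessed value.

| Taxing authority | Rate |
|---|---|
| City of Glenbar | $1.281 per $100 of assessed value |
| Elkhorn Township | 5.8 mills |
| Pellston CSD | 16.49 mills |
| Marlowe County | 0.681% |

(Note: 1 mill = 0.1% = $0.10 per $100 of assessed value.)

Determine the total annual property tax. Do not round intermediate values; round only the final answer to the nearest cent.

Assessed value = $628,540 × 0.865 = $543,687.1
Taxable value = $543,687.1 − $37,000 = $506,687.1
City of Glenbar: $506,687.1 × 0.01281 = $6,490.661751
Elkhorn Township: $506,687.1 × 0.0058 = $2,938.78518
Pellston CSD: $506,687.1 × 0.01649 = $8,355.270279
Marlowe County: $506,687.1 × 0.00681 = $3,450.539151
Total = $21,235.256361

$21,235.26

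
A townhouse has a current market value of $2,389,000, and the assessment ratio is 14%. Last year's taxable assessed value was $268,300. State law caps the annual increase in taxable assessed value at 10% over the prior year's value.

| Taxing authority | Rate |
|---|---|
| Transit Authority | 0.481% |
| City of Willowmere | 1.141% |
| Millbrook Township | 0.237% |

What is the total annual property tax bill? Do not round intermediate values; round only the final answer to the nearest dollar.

Uncapped assessed value = $2,389,000 × 0.14 = $334,460
Cap limit = $268,300 × 1.1 = $295,130
Taxable assessed value = min($334,460, $295,130) = $295,130 (cap binds)
Transit Authority: $295,130 × 0.00481 = $1,419.5753
City of Willowmere: $295,130 × 0.01141 = $3,367.4333
Millbrook Township: $295,130 × 0.00237 = $699.4581
Total = $5,486.4667

$5,486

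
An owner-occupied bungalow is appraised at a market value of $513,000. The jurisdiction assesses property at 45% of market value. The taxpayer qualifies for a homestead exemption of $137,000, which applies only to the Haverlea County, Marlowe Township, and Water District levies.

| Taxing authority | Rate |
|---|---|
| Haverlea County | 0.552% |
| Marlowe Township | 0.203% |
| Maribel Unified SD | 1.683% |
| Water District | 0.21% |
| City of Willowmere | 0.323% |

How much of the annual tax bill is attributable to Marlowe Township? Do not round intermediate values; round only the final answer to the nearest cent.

Assessed value = $513,000 × 0.45 = $230,850
Marlowe Township taxable value = $230,850 − $137,000 = $93,850
Marlowe Township levy = $93,850 × 0.00203 = $190.5155

$190.52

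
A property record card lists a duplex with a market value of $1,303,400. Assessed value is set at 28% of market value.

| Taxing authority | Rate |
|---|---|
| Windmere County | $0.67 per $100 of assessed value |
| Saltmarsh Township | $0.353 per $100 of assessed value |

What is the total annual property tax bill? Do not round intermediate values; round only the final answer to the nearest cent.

Assessed value = $1,303,400 × 0.28 = $364,952
Windmere County: $364,952 × 0.0067 = $2,445.1784
Saltmarsh Township: $364,952 × 0.00353 = $1,288.28056
Total = $2,445.1784 + $1,288.28056 = $3,733.45896

$3,733.46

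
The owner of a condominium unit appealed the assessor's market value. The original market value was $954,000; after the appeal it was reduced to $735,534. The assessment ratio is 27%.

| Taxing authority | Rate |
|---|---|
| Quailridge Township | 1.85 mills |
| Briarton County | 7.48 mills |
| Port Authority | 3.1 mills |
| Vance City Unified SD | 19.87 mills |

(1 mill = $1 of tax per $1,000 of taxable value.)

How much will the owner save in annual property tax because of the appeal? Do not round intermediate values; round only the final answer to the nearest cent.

Old assessed value = $954,000 × 0.27 = $257,580
New assessed value = $735,534 × 0.27 = $198,594.18
Combined rate = 0.00185 + 0.00748 + 0.0031 + 0.01987 = 0.0323
Old tax = $257,580 × 0.0323 = $8,319.834
New tax = $198,594.18 × 0.0323 = $6,414.592014
Reduction = $8,319.834 − $6,414.592014 = $1,905.241986

$1,905.24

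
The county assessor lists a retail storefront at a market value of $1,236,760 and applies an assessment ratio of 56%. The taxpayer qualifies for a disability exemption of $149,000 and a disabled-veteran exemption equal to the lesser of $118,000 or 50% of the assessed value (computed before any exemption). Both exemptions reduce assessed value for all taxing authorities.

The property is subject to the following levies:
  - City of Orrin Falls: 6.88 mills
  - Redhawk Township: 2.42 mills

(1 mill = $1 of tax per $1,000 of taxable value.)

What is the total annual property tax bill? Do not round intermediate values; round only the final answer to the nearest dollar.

$3,958

Assessed value = $1,236,760 × 0.56 = $692,585.6
Disabled-veteran exemption = min($118,000, 50% × $692,585.6) = min($118,000, $346,292.8) = $118,000 (dollar cap binds)
Taxable value = $692,585.6 − $149,000 − $118,000 = $425,585.6
City of Orrin Falls: $425,585.6 × 0.00688 = $2,928.028928
Redhawk Township: $425,585.6 × 0.00242 = $1,029.917152
Total = $3,957.94608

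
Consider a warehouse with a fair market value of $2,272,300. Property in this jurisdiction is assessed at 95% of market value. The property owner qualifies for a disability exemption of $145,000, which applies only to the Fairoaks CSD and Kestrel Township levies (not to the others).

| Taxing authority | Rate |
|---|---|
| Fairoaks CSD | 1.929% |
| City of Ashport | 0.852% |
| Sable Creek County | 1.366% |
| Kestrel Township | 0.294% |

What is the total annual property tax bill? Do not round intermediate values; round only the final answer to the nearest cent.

$92,643.85

Assessed value = $2,272,300 × 0.95 = $2,158,685
Fairoaks CSD: ($2,158,685 − $145,000) × 0.01929 = $2,013,685 × 0.01929 = $38,843.98365
City of Ashport: $2,158,685 × 0.00852 = $18,391.9962
Sable Creek County: $2,158,685 × 0.01366 = $29,487.6371
Kestrel Township: ($2,158,685 − $145,000) × 0.00294 = $2,013,685 × 0.00294 = $5,920.2339
Total = $92,643.85085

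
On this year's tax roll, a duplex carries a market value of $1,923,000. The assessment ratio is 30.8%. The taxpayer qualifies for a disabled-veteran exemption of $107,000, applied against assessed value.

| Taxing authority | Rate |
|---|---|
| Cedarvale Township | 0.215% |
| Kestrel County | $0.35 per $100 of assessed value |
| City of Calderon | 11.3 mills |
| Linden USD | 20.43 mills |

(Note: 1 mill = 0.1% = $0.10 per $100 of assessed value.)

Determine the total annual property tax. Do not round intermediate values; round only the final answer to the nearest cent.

$18,139.92

Assessed value = $1,923,000 × 0.308 = $592,284
Taxable value = $592,284 − $107,000 = $485,284
Cedarvale Township: $485,284 × 0.00215 = $1,043.3606
Kestrel County: $485,284 × 0.0035 = $1,698.494
City of Calderon: $485,284 × 0.0113 = $5,483.7092
Linden USD: $485,284 × 0.02043 = $9,914.35212
Total = $18,139.91592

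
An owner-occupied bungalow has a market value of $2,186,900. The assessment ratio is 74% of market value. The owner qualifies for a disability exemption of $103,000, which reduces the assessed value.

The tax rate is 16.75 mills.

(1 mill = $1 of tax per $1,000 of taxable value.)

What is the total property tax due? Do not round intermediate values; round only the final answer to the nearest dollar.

$25,381

Assessed value = $2,186,900 × 0.74 = $1,618,306
Taxable value = $1,618,306 − $103,000 = $1,515,306
Tax = $1,515,306 × 0.01675 = $25,381.3755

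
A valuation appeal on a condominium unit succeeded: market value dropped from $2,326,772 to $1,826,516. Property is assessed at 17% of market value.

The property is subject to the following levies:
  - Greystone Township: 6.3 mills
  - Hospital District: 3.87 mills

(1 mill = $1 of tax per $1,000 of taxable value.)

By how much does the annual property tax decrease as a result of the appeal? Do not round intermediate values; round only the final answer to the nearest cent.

$864.89

Old assessed value = $2,326,772 × 0.17 = $395,551.24
New assessed value = $1,826,516 × 0.17 = $310,507.72
Combined rate = 0.0063 + 0.00387 = 0.01017
Old tax = $395,551.24 × 0.01017 = $4,022.7561108
New tax = $310,507.72 × 0.01017 = $3,157.8635124
Reduction = $4,022.7561108 − $3,157.8635124 = $864.8925984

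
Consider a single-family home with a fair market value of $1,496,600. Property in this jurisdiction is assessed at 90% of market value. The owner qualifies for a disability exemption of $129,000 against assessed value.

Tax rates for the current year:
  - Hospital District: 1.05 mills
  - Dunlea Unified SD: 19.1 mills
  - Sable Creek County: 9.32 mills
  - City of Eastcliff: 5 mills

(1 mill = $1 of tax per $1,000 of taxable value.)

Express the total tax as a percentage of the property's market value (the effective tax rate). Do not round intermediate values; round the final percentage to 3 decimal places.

2.805%

Assessed value = $1,496,600 × 0.9 = $1,346,940
Taxable value = $1,346,940 − $129,000 = $1,217,940
Hospital District: $1,217,940 × 0.00105 = $1,278.837
Dunlea Unified SD: $1,217,940 × 0.0191 = $23,262.654
Sable Creek County: $1,217,940 × 0.00932 = $11,351.2008
City of Eastcliff: $1,217,940 × 0.005 = $6,089.7
Total tax = $41,982.3918
Effective rate = $41,982.3918 ÷ $1,496,600 = 2.805% of market value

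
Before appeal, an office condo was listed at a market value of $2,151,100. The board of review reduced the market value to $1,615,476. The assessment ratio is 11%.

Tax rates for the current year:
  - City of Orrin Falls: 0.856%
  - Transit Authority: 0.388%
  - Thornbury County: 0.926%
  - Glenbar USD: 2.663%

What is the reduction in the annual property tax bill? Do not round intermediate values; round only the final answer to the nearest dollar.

$2,848

Old assessed value = $2,151,100 × 0.11 = $236,621
New assessed value = $1,615,476 × 0.11 = $177,702.36
Combined rate = 0.00856 + 0.00388 + 0.00926 + 0.02663 = 0.04833
Old tax = $236,621 × 0.04833 = $11,435.89293
New tax = $177,702.36 × 0.04833 = $8,588.3550588
Reduction = $11,435.89293 − $8,588.3550588 = $2,847.5378712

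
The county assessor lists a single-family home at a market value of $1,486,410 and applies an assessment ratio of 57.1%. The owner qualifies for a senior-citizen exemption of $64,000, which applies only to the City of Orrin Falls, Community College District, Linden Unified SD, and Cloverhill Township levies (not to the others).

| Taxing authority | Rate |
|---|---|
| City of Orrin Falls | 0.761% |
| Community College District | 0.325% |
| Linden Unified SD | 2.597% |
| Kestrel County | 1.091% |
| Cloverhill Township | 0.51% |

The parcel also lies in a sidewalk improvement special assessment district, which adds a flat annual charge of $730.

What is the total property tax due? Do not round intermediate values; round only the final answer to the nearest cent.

Assessed value = $1,486,410 × 0.571 = $848,740.11
City of Orrin Falls: ($848,740.11 − $64,000) × 0.00761 = $784,740.11 × 0.00761 = $5,971.8722371
Community College District: ($848,740.11 − $64,000) × 0.00325 = $784,740.11 × 0.00325 = $2,550.4053575
Linden Unified SD: ($848,740.11 − $64,000) × 0.02597 = $784,740.11 × 0.02597 = $20,379.7006567
Kestrel County: $848,740.11 × 0.01091 = $9,259.7546001
Cloverhill Township: ($848,740.11 − $64,000) × 0.0051 = $784,740.11 × 0.0051 = $4,002.174561
Levies subtotal = $42,163.9074124
Total = $42,163.9074124 + $730 = $42,893.9074124

$42,893.91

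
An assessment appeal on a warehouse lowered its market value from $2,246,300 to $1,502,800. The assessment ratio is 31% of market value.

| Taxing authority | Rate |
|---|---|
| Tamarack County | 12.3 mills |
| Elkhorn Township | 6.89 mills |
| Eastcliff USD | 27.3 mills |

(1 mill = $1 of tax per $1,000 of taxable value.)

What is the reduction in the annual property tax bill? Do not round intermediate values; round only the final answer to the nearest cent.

$10,715.25

Old assessed value = $2,246,300 × 0.31 = $696,353
New assessed value = $1,502,800 × 0.31 = $465,868
Combined rate = 0.0123 + 0.00689 + 0.0273 = 0.04649
Old tax = $696,353 × 0.04649 = $32,373.45097
New tax = $465,868 × 0.04649 = $21,658.20332
Reduction = $32,373.45097 − $21,658.20332 = $10,715.24765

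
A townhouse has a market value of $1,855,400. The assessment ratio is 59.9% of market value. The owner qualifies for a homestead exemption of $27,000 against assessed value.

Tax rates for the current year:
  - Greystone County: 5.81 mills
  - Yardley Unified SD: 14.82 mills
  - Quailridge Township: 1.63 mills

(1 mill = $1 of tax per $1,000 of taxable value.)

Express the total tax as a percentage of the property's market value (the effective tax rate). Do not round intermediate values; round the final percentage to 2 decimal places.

1.30%

Assessed value = $1,855,400 × 0.599 = $1,111,384.6
Taxable value = $1,111,384.6 − $27,000 = $1,084,384.6
Greystone County: $1,084,384.6 × 0.00581 = $6,300.274526
Yardley Unified SD: $1,084,384.6 × 0.01482 = $16,070.579772
Quailridge Township: $1,084,384.6 × 0.00163 = $1,767.546898
Total tax = $24,138.401196
Effective rate = $24,138.401196 ÷ $1,855,400 = 1.30% of market value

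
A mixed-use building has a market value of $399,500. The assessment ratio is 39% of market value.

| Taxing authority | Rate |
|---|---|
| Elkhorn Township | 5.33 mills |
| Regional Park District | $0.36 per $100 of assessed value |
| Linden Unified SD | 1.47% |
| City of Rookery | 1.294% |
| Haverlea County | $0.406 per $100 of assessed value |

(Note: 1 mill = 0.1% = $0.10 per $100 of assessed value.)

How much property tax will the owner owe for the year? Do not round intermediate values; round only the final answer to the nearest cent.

$6,330.36

Assessed value = $399,500 × 0.39 = $155,805
Elkhorn Township: $155,805 × 0.00533 = $830.44065
Regional Park District: $155,805 × 0.0036 = $560.898
Linden Unified SD: $155,805 × 0.0147 = $2,290.3335
City of Rookery: $155,805 × 0.01294 = $2,016.1167
Haverlea County: $155,805 × 0.00406 = $632.5683
Total = $6,330.35715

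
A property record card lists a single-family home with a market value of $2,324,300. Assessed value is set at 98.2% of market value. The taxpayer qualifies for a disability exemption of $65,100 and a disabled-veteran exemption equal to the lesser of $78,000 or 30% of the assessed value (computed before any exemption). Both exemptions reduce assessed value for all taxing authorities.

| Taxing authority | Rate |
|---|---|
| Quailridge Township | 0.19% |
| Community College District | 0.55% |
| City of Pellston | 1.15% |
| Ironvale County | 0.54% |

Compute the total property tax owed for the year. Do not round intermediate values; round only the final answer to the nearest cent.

Assessed value = $2,324,300 × 0.982 = $2,282,462.6
Disabled-veteran exemption = min($78,000, 30% × $2,282,462.6) = min($78,000, $684,738.78) = $78,000 (dollar cap binds)
Taxable value = $2,282,462.6 − $65,100 − $78,000 = $2,139,362.6
Quailridge Township: $2,139,362.6 × 0.0019 = $4,064.78894
Community College District: $2,139,362.6 × 0.0055 = $11,766.4943
City of Pellston: $2,139,362.6 × 0.0115 = $24,602.6699
Ironvale County: $2,139,362.6 × 0.0054 = $11,552.55804
Total = $51,986.51118

$51,986.51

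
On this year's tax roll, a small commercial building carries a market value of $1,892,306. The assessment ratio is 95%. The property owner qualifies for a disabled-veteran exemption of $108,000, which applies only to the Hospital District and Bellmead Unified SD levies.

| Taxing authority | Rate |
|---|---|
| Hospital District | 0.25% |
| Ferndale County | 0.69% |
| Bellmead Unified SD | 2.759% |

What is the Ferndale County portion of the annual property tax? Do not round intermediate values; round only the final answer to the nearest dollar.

Assessed value = $1,892,306 × 0.95 = $1,797,690.7
Ferndale County taxable value = $1,797,690.7 (exemption does not apply)
Ferndale County levy = $1,797,690.7 × 0.0069 = $12,404.06583

$12,404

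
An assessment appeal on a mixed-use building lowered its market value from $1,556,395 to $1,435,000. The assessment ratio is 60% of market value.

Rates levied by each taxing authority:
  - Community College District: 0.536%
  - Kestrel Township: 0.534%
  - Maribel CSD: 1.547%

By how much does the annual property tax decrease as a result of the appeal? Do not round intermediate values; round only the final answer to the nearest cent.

$1,906.14

Old assessed value = $1,556,395 × 0.6 = $933,837
New assessed value = $1,435,000 × 0.6 = $861,000
Combined rate = 0.00536 + 0.00534 + 0.01547 = 0.02617
Old tax = $933,837 × 0.02617 = $24,438.51429
New tax = $861,000 × 0.02617 = $22,532.37
Reduction = $24,438.51429 − $22,532.37 = $1,906.14429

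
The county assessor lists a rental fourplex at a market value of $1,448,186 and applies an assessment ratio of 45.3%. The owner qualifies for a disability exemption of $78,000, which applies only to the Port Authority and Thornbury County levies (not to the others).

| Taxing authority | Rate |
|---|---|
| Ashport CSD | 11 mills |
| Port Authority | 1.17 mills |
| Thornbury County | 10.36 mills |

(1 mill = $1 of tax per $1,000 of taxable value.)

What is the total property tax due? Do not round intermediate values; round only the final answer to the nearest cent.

$13,880.98

Assessed value = $1,448,186 × 0.453 = $656,028.258
Ashport CSD: $656,028.258 × 0.011 = $7,216.310838
Port Authority: ($656,028.258 − $78,000) × 0.00117 = $578,028.258 × 0.00117 = $676.29306186
Thornbury County: ($656,028.258 − $78,000) × 0.01036 = $578,028.258 × 0.01036 = $5,988.37275288
Total = $13,880.97665274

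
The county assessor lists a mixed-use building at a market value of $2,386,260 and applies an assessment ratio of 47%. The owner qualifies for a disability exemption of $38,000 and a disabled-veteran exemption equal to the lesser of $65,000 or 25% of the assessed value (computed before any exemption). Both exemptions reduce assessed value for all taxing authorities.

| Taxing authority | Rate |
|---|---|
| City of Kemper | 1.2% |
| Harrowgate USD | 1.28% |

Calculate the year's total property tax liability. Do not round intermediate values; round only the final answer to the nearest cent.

$25,259.85

Assessed value = $2,386,260 × 0.47 = $1,121,542.2
Disabled-veteran exemption = min($65,000, 25% × $1,121,542.2) = min($65,000, $280,385.55) = $65,000 (dollar cap binds)
Taxable value = $1,121,542.2 − $38,000 − $65,000 = $1,018,542.2
City of Kemper: $1,018,542.2 × 0.012 = $12,222.5064
Harrowgate USD: $1,018,542.2 × 0.0128 = $13,037.34016
Total = $25,259.84656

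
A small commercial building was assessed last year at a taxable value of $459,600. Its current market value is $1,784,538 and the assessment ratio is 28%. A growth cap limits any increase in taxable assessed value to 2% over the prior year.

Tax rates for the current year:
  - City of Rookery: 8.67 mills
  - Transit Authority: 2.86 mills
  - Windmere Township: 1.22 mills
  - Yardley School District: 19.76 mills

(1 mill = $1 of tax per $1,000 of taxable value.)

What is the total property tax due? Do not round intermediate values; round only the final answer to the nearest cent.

Uncapped assessed value = $1,784,538 × 0.28 = $499,670.64
Cap limit = $459,600 × 1.02 = $468,792
Taxable assessed value = min($499,670.64, $468,792) = $468,792 (cap binds)
City of Rookery: $468,792 × 0.00867 = $4,064.42664
Transit Authority: $468,792 × 0.00286 = $1,340.74512
Windmere Township: $468,792 × 0.00122 = $571.92624
Yardley School District: $468,792 × 0.01976 = $9,263.32992
Total = $15,240.42792

$15,240.43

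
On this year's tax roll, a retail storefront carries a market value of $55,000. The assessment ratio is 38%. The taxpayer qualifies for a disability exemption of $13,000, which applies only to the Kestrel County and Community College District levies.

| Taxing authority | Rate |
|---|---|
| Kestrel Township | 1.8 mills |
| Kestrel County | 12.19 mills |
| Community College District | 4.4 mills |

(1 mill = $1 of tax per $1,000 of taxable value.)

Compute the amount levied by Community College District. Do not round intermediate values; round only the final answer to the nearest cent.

Assessed value = $55,000 × 0.38 = $20,900
Community College District taxable value = $20,900 − $13,000 = $7,900
Community College District levy = $7,900 × 0.0044 = $34.76

$34.76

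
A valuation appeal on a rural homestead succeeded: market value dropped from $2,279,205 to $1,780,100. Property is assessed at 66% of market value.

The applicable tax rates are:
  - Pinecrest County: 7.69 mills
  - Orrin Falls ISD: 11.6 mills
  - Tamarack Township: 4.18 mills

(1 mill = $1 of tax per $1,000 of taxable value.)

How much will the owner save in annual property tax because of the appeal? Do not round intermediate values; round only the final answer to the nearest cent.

Old assessed value = $2,279,205 × 0.66 = $1,504,275.3
New assessed value = $1,780,100 × 0.66 = $1,174,866
Combined rate = 0.00769 + 0.0116 + 0.00418 = 0.02347
Old tax = $1,504,275.3 × 0.02347 = $35,305.341291
New tax = $1,174,866 × 0.02347 = $27,574.10502
Reduction = $35,305.341291 − $27,574.10502 = $7,731.236271

$7,731.24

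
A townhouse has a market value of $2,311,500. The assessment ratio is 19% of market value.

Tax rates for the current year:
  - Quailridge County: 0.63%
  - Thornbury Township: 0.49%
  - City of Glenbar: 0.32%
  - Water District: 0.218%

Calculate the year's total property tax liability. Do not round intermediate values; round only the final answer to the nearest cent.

Assessed value = $2,311,500 × 0.19 = $439,185
Quailridge County: $439,185 × 0.0063 = $2,766.8655
Thornbury Township: $439,185 × 0.0049 = $2,152.0065
City of Glenbar: $439,185 × 0.0032 = $1,405.392
Water District: $439,185 × 0.00218 = $957.4233
Total = $2,766.8655 + $2,152.0065 + $1,405.392 + $957.4233 = $7,281.6873

$7,281.69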